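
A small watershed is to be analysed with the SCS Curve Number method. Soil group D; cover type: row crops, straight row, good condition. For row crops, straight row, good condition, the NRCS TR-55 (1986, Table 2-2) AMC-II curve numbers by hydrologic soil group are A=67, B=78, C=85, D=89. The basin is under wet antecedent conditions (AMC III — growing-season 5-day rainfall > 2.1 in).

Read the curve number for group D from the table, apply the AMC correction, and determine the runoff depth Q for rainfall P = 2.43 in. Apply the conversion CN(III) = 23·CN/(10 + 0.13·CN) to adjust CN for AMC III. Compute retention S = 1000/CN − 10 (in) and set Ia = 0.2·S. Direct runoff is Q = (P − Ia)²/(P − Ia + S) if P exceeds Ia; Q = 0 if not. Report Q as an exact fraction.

NRCS table: row crops, straight row, good condition, soil group D → CN(II) = 89
Adjust CN=89 to AMC III: 23·89/(10 + 0.13·89) → 2047 ÷ (2157/100) = 204700/2157 ≈ 94.900
Retention S: 1000/CN − 10 with CN=94.900 → S = 1100/2047 ≈ 0.537 in
Initial abstraction Ia = S/5 = (1100/2047)/5 = 220/2047 ≈ 0.107 in
P − Ia = 2.430 − 0.107 = 475421/204700 ≈ 2.323 in (> 0, runoff occurs)
Q = (475421/204700)²/((475421/204700) + 1100/2047) = (226025127241/41902090000)/(585421/204700) = 226025127241/119835678700 in ≈ 1.886 in

Q = 226025127241/119835678700 in ≈ 1.886 in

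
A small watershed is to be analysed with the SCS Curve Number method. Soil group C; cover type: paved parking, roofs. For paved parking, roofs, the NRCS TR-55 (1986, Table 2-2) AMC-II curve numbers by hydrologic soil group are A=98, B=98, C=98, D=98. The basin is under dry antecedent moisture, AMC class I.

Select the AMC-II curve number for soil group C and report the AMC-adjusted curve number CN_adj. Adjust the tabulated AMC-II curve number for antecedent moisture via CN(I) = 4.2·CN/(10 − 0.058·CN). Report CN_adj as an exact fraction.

CN_adj = 102900/1079 ≈ 95.366

NRCS table: paved parking, roofs, soil group C → CN(II) = 98
Dry (AMC I): CN(I) = 4.2·98/(10 − 0.058·98) = (2058/5)/(1079/250) = 102900/1079 ≈ 95.366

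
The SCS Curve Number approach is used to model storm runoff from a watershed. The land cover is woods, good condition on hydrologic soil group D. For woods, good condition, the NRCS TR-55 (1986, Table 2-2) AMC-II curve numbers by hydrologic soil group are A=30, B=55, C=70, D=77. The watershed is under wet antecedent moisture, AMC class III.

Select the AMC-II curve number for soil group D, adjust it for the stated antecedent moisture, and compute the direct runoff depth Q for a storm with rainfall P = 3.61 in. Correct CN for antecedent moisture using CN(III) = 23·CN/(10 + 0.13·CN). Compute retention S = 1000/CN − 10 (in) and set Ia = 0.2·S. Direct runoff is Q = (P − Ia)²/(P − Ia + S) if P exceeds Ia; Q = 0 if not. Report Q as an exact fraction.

Q = 665485209/275636900 in ≈ 2.414 in

NRCS table: woods, good condition, soil group D → CN(II) = 77
Wet (AMC III): CN(III) = 23·77/(10 + 0.13·77) = 1771/(2001/100) = 7700/87 ≈ 88.506
S = 1000/(7700/87) − 10 = 100/77 in ≈ 1.299 in
Ia = 0.2S: 0.2·1.299 = 0.260 in (exactly 20/77)
Excess rainfall: 3.610 − 0.260 = 3.350 in; P > Ia so Q > 0
Q: (25797/7700)² ÷ (35797/7700) = 665485209/275636900 in (≈ 2.414 in)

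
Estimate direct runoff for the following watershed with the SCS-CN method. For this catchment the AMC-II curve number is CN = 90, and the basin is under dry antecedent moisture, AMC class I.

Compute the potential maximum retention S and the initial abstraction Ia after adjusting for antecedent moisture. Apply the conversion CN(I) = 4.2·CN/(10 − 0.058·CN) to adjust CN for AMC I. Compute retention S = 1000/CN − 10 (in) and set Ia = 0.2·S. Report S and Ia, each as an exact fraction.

S = 500/189 in ≈ 2.646 in; Ia = 100/189 in ≈ 0.529 in

Adjust CN=90 to AMC I: 4.2·90/(10 − 0.058·90) → 378 ÷ (239/50) = 18900/239 ≈ 79.079
Max retention: S = 1000/(18900/239) − 10 = 500/189 in (≈ 2.646 in)
Ia = 0.2S: 0.2·2.646 = 0.529 in (exactly 100/189)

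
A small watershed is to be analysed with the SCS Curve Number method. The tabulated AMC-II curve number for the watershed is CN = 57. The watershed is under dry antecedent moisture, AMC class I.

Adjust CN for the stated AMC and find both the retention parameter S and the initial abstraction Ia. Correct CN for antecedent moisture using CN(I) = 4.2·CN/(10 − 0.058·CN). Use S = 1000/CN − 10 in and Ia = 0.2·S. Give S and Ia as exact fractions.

Adjust CN=57 to AMC I: 4.2·57/(10 − 0.058·57) → (1197/5) ÷ (3347/500) = 119700/3347 ≈ 35.763
S = 1000/(119700/3347) − 10 = 21500/1197 in ≈ 17.962 in
Ia = 0.2S: 0.2·17.962 = 3.592 in (exactly 4300/1197)

S = 21500/1197 in ≈ 17.962 in; Ia = 4300/1197 in ≈ 3.592 in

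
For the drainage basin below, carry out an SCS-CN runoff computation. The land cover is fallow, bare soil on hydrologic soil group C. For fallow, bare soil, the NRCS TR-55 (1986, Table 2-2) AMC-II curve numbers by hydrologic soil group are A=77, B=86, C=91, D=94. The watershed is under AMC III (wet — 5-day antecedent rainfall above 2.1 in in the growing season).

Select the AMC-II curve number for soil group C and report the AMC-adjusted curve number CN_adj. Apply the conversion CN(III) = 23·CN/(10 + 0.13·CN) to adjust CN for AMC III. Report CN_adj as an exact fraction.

CN_adj = 209300/2183 ≈ 95.877

NRCS table: fallow, bare soil, soil group C → CN(II) = 91
Wet (AMC III): CN(III) = 23·91/(10 + 0.13·91) = 2093/(2183/100) = 209300/2183 ≈ 95.877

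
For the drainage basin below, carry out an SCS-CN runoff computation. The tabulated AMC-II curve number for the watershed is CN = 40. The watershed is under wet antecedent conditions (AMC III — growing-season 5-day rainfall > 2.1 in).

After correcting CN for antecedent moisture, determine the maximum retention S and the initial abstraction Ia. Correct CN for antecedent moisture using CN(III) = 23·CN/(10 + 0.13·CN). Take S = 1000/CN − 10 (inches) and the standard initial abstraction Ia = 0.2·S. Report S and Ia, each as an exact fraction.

Wet (AMC III): CN(III) = 23·40/(10 + 0.13·40) = 920/(76/5) = 1150/19 ≈ 60.526
Max retention: S = 1000/(1150/19) − 10 = 150/23 in (≈ 6.522 in)
Ia = 0.2·(150/23) = 30/23 in ≈ 1.304 in

S = 150/23 in ≈ 6.522 in; Ia = 30/23 in ≈ 1.304 in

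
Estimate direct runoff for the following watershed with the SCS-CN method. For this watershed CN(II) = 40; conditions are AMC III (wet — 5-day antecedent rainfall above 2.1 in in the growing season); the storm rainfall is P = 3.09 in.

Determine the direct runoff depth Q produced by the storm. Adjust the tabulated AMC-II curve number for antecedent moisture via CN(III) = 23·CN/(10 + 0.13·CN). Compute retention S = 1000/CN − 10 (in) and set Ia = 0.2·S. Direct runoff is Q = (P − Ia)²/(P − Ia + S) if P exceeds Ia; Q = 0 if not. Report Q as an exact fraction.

Q = 1874161/4882900 in ≈ 0.384 in

Adjust CN=40 to AMC III: 23·40/(10 + 0.13·40) → 920 ÷ (76/5) = 1150/19 ≈ 60.526
Max retention: S = 1000/(1150/19) − 10 = 150/23 in (≈ 6.522 in)
Initial abstraction Ia = S/5 = (150/23)/5 = 30/23 ≈ 1.304 in
Since P=3.090 > Ia=1.304: effective rainfall P−Ia = 4107/2300 in
Runoff Q = (P−Ia)²/(P−Ia+S) = (1.786)²/(1.786+6.522) = 1874161/4882900 ≈ 0.384 in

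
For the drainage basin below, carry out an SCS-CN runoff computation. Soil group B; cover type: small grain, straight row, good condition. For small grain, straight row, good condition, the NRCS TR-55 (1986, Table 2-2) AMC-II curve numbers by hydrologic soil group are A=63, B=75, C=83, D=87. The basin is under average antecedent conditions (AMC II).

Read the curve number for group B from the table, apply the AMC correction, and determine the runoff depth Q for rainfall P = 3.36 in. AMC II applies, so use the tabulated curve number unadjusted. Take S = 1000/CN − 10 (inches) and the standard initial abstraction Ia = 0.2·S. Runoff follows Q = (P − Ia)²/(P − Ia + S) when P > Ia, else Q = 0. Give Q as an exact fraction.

Q = 10201/8475 in ≈ 1.204 in

NRCS table: small grain, straight row, good condition, soil group B → CN(II) = 75
Average conditions: CN = 75 (no AMC adjustment).
Max retention: S = 1000/75 − 10 = 10/3 in (≈ 3.333 in)
Ia = 0.2S: 0.2·3.333 = 0.667 in (exactly 2/3)
Since P=3.360 > Ia=0.667: effective rainfall P−Ia = 202/75 in
Q = (202/75)²/((202/75) + 10/3) = (40804/5625)/(452/75) = 10201/8475 in ≈ 1.204 in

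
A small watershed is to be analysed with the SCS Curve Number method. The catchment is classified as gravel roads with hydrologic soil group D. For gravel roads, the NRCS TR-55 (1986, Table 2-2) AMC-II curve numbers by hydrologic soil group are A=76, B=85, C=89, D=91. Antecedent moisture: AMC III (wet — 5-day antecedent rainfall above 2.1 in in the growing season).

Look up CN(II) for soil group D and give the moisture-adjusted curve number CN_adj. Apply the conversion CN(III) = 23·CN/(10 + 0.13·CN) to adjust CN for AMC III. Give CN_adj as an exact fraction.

CN_adj = 209300/2183 ≈ 95.877

NRCS table: gravel roads, soil group D → CN(II) = 91
Adjust CN=91 to AMC III: 23·91/(10 + 0.13·91) → 2093 ÷ (2183/100) = 209300/2183 ≈ 95.877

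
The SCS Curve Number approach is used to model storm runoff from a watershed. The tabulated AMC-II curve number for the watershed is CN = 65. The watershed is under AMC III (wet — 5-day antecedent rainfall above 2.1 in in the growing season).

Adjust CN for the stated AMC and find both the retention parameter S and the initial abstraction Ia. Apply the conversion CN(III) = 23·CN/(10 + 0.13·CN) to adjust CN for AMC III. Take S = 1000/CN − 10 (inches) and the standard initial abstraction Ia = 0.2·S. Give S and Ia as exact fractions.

S = 700/299 in ≈ 2.341 in; Ia = 140/299 in ≈ 0.468 in

Wet (AMC III): CN(III) = 23·65/(10 + 0.13·65) = 1495/(369/20) = 29900/369 ≈ 81.030
Max retention: S = 1000/(29900/369) − 10 = 700/299 in (≈ 2.341 in)
Ia = 0.2S: 0.2·2.341 = 0.468 in (exactly 140/299)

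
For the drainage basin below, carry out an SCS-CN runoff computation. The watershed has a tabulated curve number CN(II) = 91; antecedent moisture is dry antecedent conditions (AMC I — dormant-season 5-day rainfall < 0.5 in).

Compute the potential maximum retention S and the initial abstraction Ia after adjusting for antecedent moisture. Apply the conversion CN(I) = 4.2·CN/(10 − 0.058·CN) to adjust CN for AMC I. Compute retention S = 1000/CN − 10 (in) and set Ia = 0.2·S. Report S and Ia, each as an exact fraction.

CN(I) from CN(II)=91: (4.2·91)/(10 − 0.058·91) = 63700/787 ≈ 80.940
Max retention: S = 1000/(63700/787) − 10 = 1500/637 in (≈ 2.355 in)
Initial abstraction Ia = S/5 = (1500/637)/5 = 300/637 ≈ 0.471 in

S = 1500/637 in ≈ 2.355 in; Ia = 300/637 in ≈ 0.471 in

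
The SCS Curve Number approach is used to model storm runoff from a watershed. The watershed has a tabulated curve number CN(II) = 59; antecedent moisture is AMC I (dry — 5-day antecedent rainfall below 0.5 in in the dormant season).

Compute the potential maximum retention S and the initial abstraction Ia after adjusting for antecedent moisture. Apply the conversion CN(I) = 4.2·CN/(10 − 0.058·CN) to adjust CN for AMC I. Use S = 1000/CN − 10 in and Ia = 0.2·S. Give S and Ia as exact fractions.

Adjust CN=59 to AMC I: 4.2·59/(10 − 0.058·59) → (1239/5) ÷ (3289/500) = 123900/3289 ≈ 37.671
Max retention: S = 1000/(123900/3289) − 10 = 20500/1239 in (≈ 16.546 in)
Initial abstraction Ia = S/5 = (20500/1239)/5 = 4100/1239 ≈ 3.309 in

S = 20500/1239 in ≈ 16.546 in; Ia = 4100/1239 in ≈ 3.309 in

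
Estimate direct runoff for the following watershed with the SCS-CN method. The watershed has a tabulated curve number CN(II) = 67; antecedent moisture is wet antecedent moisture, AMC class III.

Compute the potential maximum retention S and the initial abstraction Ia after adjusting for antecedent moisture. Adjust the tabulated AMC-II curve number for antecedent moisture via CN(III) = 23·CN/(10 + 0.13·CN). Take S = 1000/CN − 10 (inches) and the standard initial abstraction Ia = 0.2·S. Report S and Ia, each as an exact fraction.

S = 3300/1541 in ≈ 2.141 in; Ia = 660/1541 in ≈ 0.428 in

Wet (AMC III): CN(III) = 23·67/(10 + 0.13·67) = 1541/(1871/100) = 154100/1871 ≈ 82.362
Retention S: 1000/CN − 10 with CN=82.362 → S = 3300/1541 ≈ 2.141 in
Initial abstraction Ia = S/5 = (3300/1541)/5 = 660/1541 ≈ 0.428 in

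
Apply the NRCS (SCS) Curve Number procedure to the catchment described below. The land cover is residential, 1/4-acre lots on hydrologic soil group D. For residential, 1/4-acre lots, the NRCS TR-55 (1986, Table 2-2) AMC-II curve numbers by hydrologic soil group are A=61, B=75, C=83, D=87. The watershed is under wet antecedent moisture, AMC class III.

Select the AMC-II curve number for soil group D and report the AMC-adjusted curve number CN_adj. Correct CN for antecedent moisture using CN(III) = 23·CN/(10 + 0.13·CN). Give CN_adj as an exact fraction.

CN_adj = 200100/2131 ≈ 93.900

NRCS table: residential, 1/4-acre lots, soil group D → CN(II) = 87
CN(III) from CN(II)=87: (23·87)/(10 + 0.13·87) = 200100/2131 ≈ 93.900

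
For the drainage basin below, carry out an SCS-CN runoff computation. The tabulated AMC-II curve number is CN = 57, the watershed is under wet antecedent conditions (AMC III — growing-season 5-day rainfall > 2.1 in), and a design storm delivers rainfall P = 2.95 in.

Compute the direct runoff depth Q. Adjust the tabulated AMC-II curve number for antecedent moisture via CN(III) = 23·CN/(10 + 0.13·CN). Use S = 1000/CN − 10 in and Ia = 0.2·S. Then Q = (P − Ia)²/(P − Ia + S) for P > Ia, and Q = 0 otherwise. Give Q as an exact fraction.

Q = 3617902201/3832026780 in ≈ 0.944 in

CN(III) from CN(II)=57: (23·57)/(10 + 0.13·57) = 131100/1741 ≈ 75.302
Max retention: S = 1000/(131100/1741) − 10 = 4300/1311 in (≈ 3.280 in)
Initial abstraction Ia = S/5 = (4300/1311)/5 = 860/1311 ≈ 0.656 in
Since P=2.950 > Ia=0.656: effective rainfall P−Ia = 60149/26220 in
Runoff Q = (P−Ia)²/(P−Ia+S) = (2.294)²/(2.294+3.280) = 3617902201/3832026780 ≈ 0.944 in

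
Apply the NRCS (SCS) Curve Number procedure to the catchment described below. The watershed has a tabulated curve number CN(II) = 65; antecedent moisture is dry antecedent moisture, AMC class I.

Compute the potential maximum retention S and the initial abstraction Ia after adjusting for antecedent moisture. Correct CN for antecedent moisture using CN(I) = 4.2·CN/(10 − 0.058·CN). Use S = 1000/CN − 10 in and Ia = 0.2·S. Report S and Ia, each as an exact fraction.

Dry (AMC I): CN(I) = 4.2·65/(10 − 0.058·65) = 273/(623/100) = 3900/89 ≈ 43.820
S = 1000/(3900/89) − 10 = 500/39 in ≈ 12.821 in
Initial abstraction Ia = S/5 = (500/39)/5 = 100/39 ≈ 2.564 in

S = 500/39 in ≈ 12.821 in; Ia = 100/39 in ≈ 2.564 in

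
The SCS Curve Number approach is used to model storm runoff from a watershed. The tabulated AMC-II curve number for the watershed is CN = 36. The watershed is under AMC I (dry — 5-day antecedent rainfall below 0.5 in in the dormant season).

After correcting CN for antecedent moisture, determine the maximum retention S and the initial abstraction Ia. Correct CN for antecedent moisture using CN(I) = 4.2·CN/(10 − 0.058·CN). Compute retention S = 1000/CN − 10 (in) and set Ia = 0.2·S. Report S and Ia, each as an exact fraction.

CN(I) from CN(II)=36: (4.2·36)/(10 − 0.058·36) = 18900/989 ≈ 19.110
Max retention: S = 1000/(18900/989) − 10 = 8000/189 in (≈ 42.328 in)
Ia = 0.2·(8000/189) = 1600/189 in ≈ 8.466 in

S = 8000/189 in ≈ 42.328 in; Ia = 1600/189 in ≈ 8.466 in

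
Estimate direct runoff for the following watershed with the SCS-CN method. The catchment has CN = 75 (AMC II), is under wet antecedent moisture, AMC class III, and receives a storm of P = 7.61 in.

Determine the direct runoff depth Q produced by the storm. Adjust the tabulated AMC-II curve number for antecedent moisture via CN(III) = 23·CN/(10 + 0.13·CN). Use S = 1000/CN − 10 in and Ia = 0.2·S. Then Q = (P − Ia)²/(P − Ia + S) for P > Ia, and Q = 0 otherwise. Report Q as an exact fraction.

Q = 2551159081/417512100 in ≈ 6.110 in

CN(III) from CN(II)=75: (23·75)/(10 + 0.13·75) = 6900/79 ≈ 87.342
Retention S: 1000/CN − 10 with CN=87.342 → S = 100/69 ≈ 1.449 in
Ia = 0.2·(100/69) = 20/69 in ≈ 0.290 in
Since P=7.610 > Ia=0.290: effective rainfall P−Ia = 50509/6900 in
Q: (50509/6900)² ÷ (60509/6900) = 2551159081/417512100 in (≈ 6.110 in)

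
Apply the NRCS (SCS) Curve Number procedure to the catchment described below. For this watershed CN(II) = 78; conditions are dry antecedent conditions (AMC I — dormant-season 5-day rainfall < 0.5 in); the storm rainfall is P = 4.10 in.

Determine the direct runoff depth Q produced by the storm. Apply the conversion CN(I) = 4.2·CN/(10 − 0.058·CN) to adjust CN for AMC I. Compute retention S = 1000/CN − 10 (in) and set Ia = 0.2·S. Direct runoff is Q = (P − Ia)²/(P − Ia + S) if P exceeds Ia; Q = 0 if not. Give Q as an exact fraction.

CN(I) from CN(II)=78: (4.2·78)/(10 − 0.058·78) = 81900/1369 ≈ 59.825
S = 1000/(81900/1369) − 10 = 5500/819 in ≈ 6.716 in
Initial abstraction Ia = S/5 = (5500/819)/5 = 1100/819 ≈ 1.343 in
P − Ia = 4.100 − 1.343 = 22579/8190 ≈ 2.757 in (> 0, runoff occurs)
Runoff Q = (P−Ia)²/(P−Ia+S) = (2.757)²/(2.757+6.716) = 509811241/635372010 ≈ 0.802 in

Q = 509811241/635372010 in ≈ 0.802 in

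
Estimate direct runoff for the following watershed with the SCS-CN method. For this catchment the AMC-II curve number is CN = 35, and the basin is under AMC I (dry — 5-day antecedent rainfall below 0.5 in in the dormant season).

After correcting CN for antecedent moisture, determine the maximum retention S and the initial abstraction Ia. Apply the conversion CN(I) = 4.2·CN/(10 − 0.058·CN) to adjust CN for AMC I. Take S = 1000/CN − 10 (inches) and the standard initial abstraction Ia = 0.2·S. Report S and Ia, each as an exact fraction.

CN(I) from CN(II)=35: (4.2·35)/(10 − 0.058·35) = 14700/797 ≈ 18.444
S = 1000/(14700/797) − 10 = 6500/147 in ≈ 44.218 in
Initial abstraction Ia = S/5 = (6500/147)/5 = 1300/147 ≈ 8.844 in

S = 6500/147 in ≈ 44.218 in; Ia = 1300/147 in ≈ 8.844 in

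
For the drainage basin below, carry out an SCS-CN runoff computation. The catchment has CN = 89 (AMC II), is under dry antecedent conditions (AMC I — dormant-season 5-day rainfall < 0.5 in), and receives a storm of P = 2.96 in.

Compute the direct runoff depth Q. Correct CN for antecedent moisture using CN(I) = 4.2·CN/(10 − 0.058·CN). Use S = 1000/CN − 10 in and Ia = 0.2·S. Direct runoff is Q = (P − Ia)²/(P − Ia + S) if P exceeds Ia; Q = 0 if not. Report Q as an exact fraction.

Q = 6138984818/5801048925 in ≈ 1.058 in

Dry (AMC I): CN(I) = 4.2·89/(10 − 0.058·89) = (1869/5)/(2419/500) = 186900/2419 ≈ 77.263
Max retention: S = 1000/(186900/2419) − 10 = 5500/1869 in (≈ 2.943 in)
Ia = 0.2·(5500/1869) = 1100/1869 in ≈ 0.589 in
Since P=2.960 > Ia=0.589: effective rainfall P−Ia = 110806/46725 in
Q: (110806/46725)² ÷ (248306/46725) = 6138984818/5801048925 in (≈ 1.058 in)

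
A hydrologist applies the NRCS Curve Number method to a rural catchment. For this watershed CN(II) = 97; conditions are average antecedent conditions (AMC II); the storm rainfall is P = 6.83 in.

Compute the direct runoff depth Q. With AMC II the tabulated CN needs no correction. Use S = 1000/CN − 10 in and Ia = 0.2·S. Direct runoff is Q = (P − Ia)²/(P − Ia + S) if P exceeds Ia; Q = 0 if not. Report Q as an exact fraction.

AMC II — tabulated CN = 97 applies directly.
Retention S: 1000/CN − 10 with CN=97.000 → S = 30/97 ≈ 0.309 in
Initial abstraction Ia = S/5 = (30/97)/5 = 6/97 ≈ 0.062 in
Since P=6.830 > Ia=0.062: effective rainfall P−Ia = 65651/9700 in
Q = (65651/9700)²/((65651/9700) + 30/97) = (4310053801/94090000)/(68651/9700) = 4310053801/665914700 in ≈ 6.472 in

Q = 4310053801/665914700 in ≈ 6.472 in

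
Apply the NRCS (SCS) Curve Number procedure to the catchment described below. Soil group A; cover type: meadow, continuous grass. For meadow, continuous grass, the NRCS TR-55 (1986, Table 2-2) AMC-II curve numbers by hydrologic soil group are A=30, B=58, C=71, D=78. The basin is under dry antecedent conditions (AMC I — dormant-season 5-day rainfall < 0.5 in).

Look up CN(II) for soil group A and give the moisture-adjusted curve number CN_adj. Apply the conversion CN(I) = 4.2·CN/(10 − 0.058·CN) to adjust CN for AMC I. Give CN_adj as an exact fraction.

CN_adj = 900/59 ≈ 15.254

NRCS table: meadow, continuous grass, soil group A → CN(II) = 30
Dry (AMC I): CN(I) = 4.2·30/(10 − 0.058·30) = 126/(413/50) = 900/59 ≈ 15.254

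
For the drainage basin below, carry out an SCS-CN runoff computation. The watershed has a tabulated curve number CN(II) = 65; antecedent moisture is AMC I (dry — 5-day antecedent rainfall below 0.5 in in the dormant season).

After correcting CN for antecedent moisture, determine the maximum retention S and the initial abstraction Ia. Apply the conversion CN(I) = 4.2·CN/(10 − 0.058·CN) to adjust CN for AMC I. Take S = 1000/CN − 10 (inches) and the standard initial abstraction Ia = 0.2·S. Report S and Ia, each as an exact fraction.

CN(I) from CN(II)=65: (4.2·65)/(10 − 0.058·65) = 3900/89 ≈ 43.820
S = 1000/(3900/89) − 10 = 500/39 in ≈ 12.821 in
Ia = 0.2·(500/39) = 100/39 in ≈ 2.564 in

S = 500/39 in ≈ 12.821 in; Ia = 100/39 in ≈ 2.564 in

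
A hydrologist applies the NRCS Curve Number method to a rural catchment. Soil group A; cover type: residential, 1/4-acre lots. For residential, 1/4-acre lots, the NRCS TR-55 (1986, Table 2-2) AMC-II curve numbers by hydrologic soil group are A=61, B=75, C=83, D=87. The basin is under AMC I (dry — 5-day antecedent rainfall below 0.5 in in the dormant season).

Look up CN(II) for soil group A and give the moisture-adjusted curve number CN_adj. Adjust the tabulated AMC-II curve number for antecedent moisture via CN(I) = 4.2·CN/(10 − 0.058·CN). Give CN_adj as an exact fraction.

CN_adj = 42700/1077 ≈ 39.647

NRCS table: residential, 1/4-acre lots, soil group A → CN(II) = 61
Adjust CN=61 to AMC I: 4.2·61/(10 − 0.058·61) → (1281/5) ÷ (3231/500) = 42700/1077 ≈ 39.647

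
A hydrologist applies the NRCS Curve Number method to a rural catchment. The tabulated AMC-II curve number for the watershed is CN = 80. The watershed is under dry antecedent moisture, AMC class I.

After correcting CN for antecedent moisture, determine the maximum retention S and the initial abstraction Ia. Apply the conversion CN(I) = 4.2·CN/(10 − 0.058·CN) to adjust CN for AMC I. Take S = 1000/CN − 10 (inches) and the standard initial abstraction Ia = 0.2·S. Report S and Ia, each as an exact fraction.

Adjust CN=80 to AMC I: 4.2·80/(10 − 0.058·80) → 336 ÷ (134/25) = 4200/67 ≈ 62.687
Retention S: 1000/CN − 10 with CN=62.687 → S = 125/21 ≈ 5.952 in
Initial abstraction Ia = S/5 = (125/21)/5 = 25/21 ≈ 1.190 in

S = 125/21 in ≈ 5.952 in; Ia = 25/21 in ≈ 1.190 in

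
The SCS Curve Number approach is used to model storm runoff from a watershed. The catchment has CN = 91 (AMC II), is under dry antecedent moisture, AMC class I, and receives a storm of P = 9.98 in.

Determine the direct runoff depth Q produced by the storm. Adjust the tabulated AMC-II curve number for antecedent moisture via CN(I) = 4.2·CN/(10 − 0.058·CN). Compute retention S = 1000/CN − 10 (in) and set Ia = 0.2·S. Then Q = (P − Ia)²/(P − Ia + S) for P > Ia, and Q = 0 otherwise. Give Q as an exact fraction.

CN(I) from CN(II)=91: (4.2·91)/(10 − 0.058·91) = 63700/787 ≈ 80.940
Retention S: 1000/CN − 10 with CN=80.940 → S = 1500/637 ≈ 2.355 in
Ia = 0.2·(1500/637) = 300/637 in ≈ 0.471 in
Excess rainfall: 9.980 − 0.471 = 9.509 in; P > Ia so Q > 0
Q: (302863/31850)² ÷ (377863/31850) = 91725996769/12034936550 in (≈ 7.622 in)

Q = 91725996769/12034936550 in ≈ 7.622 in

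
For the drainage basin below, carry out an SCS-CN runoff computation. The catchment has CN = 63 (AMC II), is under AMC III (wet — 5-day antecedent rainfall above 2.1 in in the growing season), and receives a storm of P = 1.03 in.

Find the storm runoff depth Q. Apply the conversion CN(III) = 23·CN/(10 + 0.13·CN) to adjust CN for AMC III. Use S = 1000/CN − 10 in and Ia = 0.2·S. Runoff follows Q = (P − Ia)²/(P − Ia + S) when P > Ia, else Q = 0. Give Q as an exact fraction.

Q = 5662111009/64516290300 in ≈ 0.088 in

Wet (AMC III): CN(III) = 23·63/(10 + 0.13·63) = 1449/(1819/100) = 144900/1819 ≈ 79.659
Max retention: S = 1000/(144900/1819) − 10 = 3700/1449 in (≈ 2.553 in)
Initial abstraction Ia = S/5 = (3700/1449)/5 = 740/1449 ≈ 0.511 in
P − Ia = 1.030 − 0.511 = 75247/144900 ≈ 0.519 in (> 0, runoff occurs)
Q: (75247/144900)² ÷ (445247/144900) = 5662111009/64516290300 in (≈ 0.088 in)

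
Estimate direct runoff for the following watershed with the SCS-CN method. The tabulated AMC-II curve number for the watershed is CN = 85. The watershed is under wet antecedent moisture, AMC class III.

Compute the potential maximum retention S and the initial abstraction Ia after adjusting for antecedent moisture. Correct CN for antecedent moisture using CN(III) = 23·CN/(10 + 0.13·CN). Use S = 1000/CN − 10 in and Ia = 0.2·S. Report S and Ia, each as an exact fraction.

S = 300/391 in ≈ 0.767 in; Ia = 60/391 in ≈ 0.153 in

CN(III) from CN(II)=85: (23·85)/(10 + 0.13·85) = 39100/421 ≈ 92.874
Retention S: 1000/CN − 10 with CN=92.874 → S = 300/391 ≈ 0.767 in
Ia = 0.2S: 0.2·0.767 = 0.153 in (exactly 60/391)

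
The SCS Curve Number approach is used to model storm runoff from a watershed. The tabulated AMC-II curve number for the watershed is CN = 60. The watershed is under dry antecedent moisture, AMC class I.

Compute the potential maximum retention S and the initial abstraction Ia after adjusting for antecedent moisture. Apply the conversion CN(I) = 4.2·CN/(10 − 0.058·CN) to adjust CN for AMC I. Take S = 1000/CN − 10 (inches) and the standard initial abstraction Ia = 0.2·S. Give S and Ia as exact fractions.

S = 1000/63 in ≈ 15.873 in; Ia = 200/63 in ≈ 3.175 in

Adjust CN=60 to AMC I: 4.2·60/(10 − 0.058·60) → 252 ÷ (163/25) = 6300/163 ≈ 38.650
Max retention: S = 1000/(6300/163) − 10 = 1000/63 in (≈ 15.873 in)
Initial abstraction Ia = S/5 = (1000/63)/5 = 200/63 ≈ 3.175 in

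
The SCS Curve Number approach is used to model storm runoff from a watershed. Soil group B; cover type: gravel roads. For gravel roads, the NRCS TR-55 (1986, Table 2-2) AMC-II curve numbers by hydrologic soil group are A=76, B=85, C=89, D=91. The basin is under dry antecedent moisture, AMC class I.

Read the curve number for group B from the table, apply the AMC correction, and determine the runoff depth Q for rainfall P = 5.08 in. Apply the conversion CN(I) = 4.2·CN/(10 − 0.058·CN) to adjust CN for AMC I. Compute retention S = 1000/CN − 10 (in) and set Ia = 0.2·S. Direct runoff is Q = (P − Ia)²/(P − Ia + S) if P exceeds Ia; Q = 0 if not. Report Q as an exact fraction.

Q = 159087769/74711175 in ≈ 2.129 in

NRCS table: gravel roads, soil group B → CN(II) = 85
CN(I) from CN(II)=85: (4.2·85)/(10 − 0.058·85) = 11900/169 ≈ 70.414
Max retention: S = 1000/(11900/169) − 10 = 500/119 in (≈ 4.202 in)
Initial abstraction Ia = S/5 = (500/119)/5 = 100/119 ≈ 0.840 in
Excess rainfall: 5.080 − 0.840 = 4.240 in; P > Ia so Q > 0
Q = (12613/2975)²/((12613/2975) + 500/119) = (159087769/8850625)/(25113/2975) = 159087769/74711175 in ≈ 2.129 in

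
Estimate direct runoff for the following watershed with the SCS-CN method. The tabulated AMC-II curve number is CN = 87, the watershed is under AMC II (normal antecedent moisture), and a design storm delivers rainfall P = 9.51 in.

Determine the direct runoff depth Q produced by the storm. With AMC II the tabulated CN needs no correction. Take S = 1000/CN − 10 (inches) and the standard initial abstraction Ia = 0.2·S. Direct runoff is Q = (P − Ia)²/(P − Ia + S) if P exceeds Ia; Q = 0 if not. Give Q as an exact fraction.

Q = 6421938769/810291900 in ≈ 7.925 in

CN(II) = 87; AMC II needs no correction.
Retention S: 1000/CN − 10 with CN=87.000 → S = 130/87 ≈ 1.494 in
Initial abstraction Ia = S/5 = (130/87)/5 = 26/87 ≈ 0.299 in
Excess rainfall: 9.510 − 0.299 = 9.211 in; P > Ia so Q > 0
Runoff Q = (P−Ia)²/(P−Ia+S) = (9.211)²/(9.211+1.494) = 6421938769/810291900 ≈ 7.925 in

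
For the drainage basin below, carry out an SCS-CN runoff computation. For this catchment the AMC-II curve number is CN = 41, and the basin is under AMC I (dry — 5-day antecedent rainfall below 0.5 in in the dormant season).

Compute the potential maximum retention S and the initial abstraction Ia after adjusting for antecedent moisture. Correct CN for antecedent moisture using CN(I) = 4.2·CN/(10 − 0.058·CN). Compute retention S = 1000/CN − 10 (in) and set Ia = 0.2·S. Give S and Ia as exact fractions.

Dry (AMC I): CN(I) = 4.2·41/(10 − 0.058·41) = (861/5)/(3811/500) = 86100/3811 ≈ 22.592
Max retention: S = 1000/(86100/3811) − 10 = 29500/861 in (≈ 34.262 in)
Initial abstraction Ia = S/5 = (29500/861)/5 = 5900/861 ≈ 6.852 in

S = 29500/861 in ≈ 34.262 in; Ia = 5900/861 in ≈ 6.852 in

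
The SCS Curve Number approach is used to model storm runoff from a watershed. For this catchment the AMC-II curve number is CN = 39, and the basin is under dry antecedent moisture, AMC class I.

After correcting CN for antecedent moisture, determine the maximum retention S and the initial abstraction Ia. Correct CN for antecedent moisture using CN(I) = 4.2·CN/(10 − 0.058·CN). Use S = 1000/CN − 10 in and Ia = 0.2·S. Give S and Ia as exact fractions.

S = 30500/819 in ≈ 37.241 in; Ia = 6100/819 in ≈ 7.448 in

Adjust CN=39 to AMC I: 4.2·39/(10 − 0.058·39) → (819/5) ÷ (3869/500) = 81900/3869 ≈ 21.168
Retention S: 1000/CN − 10 with CN=21.168 → S = 30500/819 ≈ 37.241 in
Initial abstraction Ia = S/5 = (30500/819)/5 = 6100/819 ≈ 7.448 in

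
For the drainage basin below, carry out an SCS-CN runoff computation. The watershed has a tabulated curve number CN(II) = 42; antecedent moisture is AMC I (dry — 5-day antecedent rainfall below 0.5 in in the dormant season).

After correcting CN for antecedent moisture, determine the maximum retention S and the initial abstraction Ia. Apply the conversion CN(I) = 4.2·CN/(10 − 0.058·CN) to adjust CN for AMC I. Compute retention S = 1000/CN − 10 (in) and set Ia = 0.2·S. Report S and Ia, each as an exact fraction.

S = 14500/441 in ≈ 32.880 in; Ia = 2900/441 in ≈ 6.576 in

CN(I) from CN(II)=42: (4.2·42)/(10 − 0.058·42) = 44100/1891 ≈ 23.321
Retention S: 1000/CN − 10 with CN=23.321 → S = 14500/441 ≈ 32.880 in
Initial abstraction Ia = S/5 = (14500/441)/5 = 2900/441 ≈ 6.576 in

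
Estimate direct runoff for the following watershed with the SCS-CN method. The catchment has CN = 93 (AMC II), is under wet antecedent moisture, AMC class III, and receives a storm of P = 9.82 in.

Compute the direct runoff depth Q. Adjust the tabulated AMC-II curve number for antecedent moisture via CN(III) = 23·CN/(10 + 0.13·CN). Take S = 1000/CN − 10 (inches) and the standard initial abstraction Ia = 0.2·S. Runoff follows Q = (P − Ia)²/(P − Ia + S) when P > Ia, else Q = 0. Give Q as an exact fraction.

Q = 1088368476001/115318730550 in ≈ 9.438 in

CN(III) from CN(II)=93: (23·93)/(10 + 0.13·93) = 213900/2209 ≈ 96.831
S = 1000/(213900/2209) − 10 = 700/2139 in ≈ 0.327 in
Ia = 0.2S: 0.2·0.327 = 0.065 in (exactly 140/2139)
Excess rainfall: 9.820 − 0.065 = 9.755 in; P > Ia so Q > 0
Runoff Q = (P−Ia)²/(P−Ia+S) = (9.755)²/(9.755+0.327) = 1088368476001/115318730550 ≈ 9.438 in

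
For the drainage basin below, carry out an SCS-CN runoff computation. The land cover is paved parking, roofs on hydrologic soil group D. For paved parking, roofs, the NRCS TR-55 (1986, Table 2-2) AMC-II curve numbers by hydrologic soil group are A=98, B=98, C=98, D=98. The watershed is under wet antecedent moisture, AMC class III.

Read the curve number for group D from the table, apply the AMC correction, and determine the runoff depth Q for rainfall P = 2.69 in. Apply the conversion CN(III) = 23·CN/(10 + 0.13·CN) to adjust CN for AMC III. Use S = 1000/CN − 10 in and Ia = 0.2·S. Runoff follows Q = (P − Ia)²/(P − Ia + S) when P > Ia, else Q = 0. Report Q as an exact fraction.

NRCS table: paved parking, roofs, soil group D → CN(II) = 98
Wet (AMC III): CN(III) = 23·98/(10 + 0.13·98) = 2254/(1137/50) = 112700/1137 ≈ 99.120
S = 1000/(112700/1137) − 10 = 100/1127 in ≈ 0.089 in
Initial abstraction Ia = S/5 = (100/1127)/5 = 20/1127 ≈ 0.018 in
Excess rainfall: 2.690 − 0.018 = 2.672 in; P > Ia so Q > 0
Q = (301163/112700)²/((301163/112700) + 100/1127) = (90699152569/12701290000)/(311163/112700) = 90699152569/35068070100 in ≈ 2.586 in

Q = 90699152569/35068070100 in ≈ 2.586 in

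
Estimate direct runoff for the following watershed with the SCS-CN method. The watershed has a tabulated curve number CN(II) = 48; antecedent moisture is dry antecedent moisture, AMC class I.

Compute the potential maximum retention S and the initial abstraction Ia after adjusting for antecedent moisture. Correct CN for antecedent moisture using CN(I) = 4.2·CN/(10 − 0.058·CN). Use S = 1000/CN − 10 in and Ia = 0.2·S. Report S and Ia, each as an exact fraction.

S = 1625/63 in ≈ 25.794 in; Ia = 325/63 in ≈ 5.159 in

CN(I) from CN(II)=48: (4.2·48)/(10 − 0.058·48) = 12600/451 ≈ 27.938
Retention S: 1000/CN − 10 with CN=27.938 → S = 1625/63 ≈ 25.794 in
Ia = 0.2S: 0.2·25.794 = 5.159 in (exactly 325/63)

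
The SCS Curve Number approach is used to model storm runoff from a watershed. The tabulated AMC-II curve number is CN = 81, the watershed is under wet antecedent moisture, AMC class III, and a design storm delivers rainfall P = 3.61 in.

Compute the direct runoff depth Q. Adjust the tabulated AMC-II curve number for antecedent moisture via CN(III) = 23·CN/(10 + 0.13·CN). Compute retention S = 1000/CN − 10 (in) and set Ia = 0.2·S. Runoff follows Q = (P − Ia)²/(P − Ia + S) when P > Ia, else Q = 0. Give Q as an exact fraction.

Q = 21191832571/8084861100 in ≈ 2.621 in

CN(III) from CN(II)=81: (23·81)/(10 + 0.13·81) = 186300/2053 ≈ 90.745
Retention S: 1000/CN − 10 with CN=90.745 → S = 1900/1863 ≈ 1.020 in
Ia = 0.2·(1900/1863) = 380/1863 in ≈ 0.204 in
Since P=3.610 > Ia=0.204: effective rainfall P−Ia = 634543/186300 in
Q: (634543/186300)² ÷ (824543/186300) = 21191832571/8084861100 in (≈ 2.621 in)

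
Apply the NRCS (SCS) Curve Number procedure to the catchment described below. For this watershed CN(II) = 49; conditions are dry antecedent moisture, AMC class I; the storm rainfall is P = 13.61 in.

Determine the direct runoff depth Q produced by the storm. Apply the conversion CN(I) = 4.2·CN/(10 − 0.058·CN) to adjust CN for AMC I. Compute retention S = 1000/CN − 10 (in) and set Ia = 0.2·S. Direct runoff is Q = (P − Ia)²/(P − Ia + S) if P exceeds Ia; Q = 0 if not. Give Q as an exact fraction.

Dry (AMC I): CN(I) = 4.2·49/(10 − 0.058·49) = (1029/5)/(3579/500) = 34300/1193 ≈ 28.751
Retention S: 1000/CN − 10 with CN=28.751 → S = 8500/343 ≈ 24.781 in
Initial abstraction Ia = S/5 = (8500/343)/5 = 1700/343 ≈ 4.956 in
Since P=13.610 > Ia=4.956: effective rainfall P−Ia = 296823/34300 in
Runoff Q = (P−Ia)²/(P−Ia+S) = (8.654)²/(8.654+24.781) = 88103893329/39336028900 ≈ 2.240 in

Q = 88103893329/39336028900 in ≈ 2.240 in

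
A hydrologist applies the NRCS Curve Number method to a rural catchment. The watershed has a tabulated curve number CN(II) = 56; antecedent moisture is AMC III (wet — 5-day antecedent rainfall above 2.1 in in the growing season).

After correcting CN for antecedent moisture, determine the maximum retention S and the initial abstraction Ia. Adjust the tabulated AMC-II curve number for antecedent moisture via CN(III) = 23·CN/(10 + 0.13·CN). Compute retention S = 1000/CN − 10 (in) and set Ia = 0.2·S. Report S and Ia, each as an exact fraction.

Adjust CN=56 to AMC III: 23·56/(10 + 0.13·56) → 1288 ÷ (432/25) = 4025/54 ≈ 74.537
Retention S: 1000/CN − 10 with CN=74.537 → S = 550/161 ≈ 3.416 in
Ia = 0.2·(550/161) = 110/161 in ≈ 0.683 in

S = 550/161 in ≈ 3.416 in; Ia = 110/161 in ≈ 0.683 in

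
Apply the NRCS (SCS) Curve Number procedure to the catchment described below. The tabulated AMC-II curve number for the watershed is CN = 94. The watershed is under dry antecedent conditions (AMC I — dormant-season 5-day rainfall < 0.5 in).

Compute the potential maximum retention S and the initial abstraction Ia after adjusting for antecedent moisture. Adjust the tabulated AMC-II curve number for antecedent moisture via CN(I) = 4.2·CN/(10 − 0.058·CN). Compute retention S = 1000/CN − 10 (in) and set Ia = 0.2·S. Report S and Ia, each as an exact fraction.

S = 500/329 in ≈ 1.520 in; Ia = 100/329 in ≈ 0.304 in

Dry (AMC I): CN(I) = 4.2·94/(10 − 0.058·94) = (1974/5)/(1137/250) = 32900/379 ≈ 86.807
Max retention: S = 1000/(32900/379) − 10 = 500/329 in (≈ 1.520 in)
Initial abstraction Ia = S/5 = (500/329)/5 = 100/329 ≈ 0.304 in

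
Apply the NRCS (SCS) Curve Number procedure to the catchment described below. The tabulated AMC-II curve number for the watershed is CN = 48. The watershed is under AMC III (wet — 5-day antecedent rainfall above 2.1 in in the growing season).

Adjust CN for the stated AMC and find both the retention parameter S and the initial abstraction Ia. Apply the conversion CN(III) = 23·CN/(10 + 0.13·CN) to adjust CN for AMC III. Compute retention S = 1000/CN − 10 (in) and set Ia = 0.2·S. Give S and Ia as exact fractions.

S = 325/69 in ≈ 4.710 in; Ia = 65/69 in ≈ 0.942 in

Adjust CN=48 to AMC III: 23·48/(10 + 0.13·48) → 1104 ÷ (406/25) = 13800/203 ≈ 67.980
Retention S: 1000/CN − 10 with CN=67.980 → S = 325/69 ≈ 4.710 in
Ia = 0.2S: 0.2·4.710 = 0.942 in (exactly 65/69)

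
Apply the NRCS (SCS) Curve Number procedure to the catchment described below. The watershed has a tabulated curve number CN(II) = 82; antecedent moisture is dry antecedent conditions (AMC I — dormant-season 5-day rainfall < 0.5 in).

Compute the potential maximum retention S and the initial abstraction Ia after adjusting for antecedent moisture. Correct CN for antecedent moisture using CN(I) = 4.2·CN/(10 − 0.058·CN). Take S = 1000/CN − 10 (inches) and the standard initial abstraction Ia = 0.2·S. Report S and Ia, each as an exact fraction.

Dry (AMC I): CN(I) = 4.2·82/(10 − 0.058·82) = (1722/5)/(1311/250) = 28700/437 ≈ 65.675
Retention S: 1000/CN − 10 with CN=65.675 → S = 1500/287 ≈ 5.226 in
Ia = 0.2S: 0.2·5.226 = 1.045 in (exactly 300/287)

S = 1500/287 in ≈ 5.226 in; Ia = 300/287 in ≈ 1.045 in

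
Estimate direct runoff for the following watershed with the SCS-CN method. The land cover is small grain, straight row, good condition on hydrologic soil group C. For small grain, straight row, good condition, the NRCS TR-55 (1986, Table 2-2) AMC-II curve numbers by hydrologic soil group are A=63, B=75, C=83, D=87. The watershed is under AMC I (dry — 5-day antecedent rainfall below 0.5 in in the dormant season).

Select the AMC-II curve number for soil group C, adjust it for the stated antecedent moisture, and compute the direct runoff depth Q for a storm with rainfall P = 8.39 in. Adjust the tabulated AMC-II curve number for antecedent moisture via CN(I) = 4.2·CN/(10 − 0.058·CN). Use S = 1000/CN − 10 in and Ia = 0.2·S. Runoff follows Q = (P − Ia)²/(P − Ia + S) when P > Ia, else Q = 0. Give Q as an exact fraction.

Q = 1670238310129/373416311100 in ≈ 4.473 in

NRCS table: small grain, straight row, good condition, soil group C → CN(II) = 83
Dry (AMC I): CN(I) = 4.2·83/(10 − 0.058·83) = (1743/5)/(2593/500) = 174300/2593 ≈ 67.219
S = 1000/(174300/2593) − 10 = 8500/1743 in ≈ 4.877 in
Ia = 0.2S: 0.2·4.877 = 0.975 in (exactly 1700/1743)
P − Ia = 8.390 − 0.975 = 1292377/174300 ≈ 7.415 in (> 0, runoff occurs)
Q: (1292377/174300)² ÷ (2142377/174300) = 1670238310129/373416311100 in (≈ 4.473 in)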